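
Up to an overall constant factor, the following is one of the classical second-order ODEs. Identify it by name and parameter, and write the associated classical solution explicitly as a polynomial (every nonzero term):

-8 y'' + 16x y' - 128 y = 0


All three coefficients share the factor -8; dividing through by -8 gives  y'' - 2x y' + 16 y = 0.
This matches the Hermite equation y'' - 2x y' + 2n y = 0 with 2n = 16, so n = 8; the polynomial solution is H_8(x).
With y = sum_k a_k x^k, matching x^k gives (k+2)(k+1) a_{k+2} = 2(k - n) a_k = 2(k - 8) a_k. The right side vanishes at k = 8, so the series with the parity of 8 terminates at degree 8.
Standard normalization: leading coefficient of H_n is 2^n, so a_8 = 2^8 = 256. Work downward with a_k = (k+1)(k+2) a_{k+2} / (2(k - n)):
  a_6 = (7)(8)(256) / (2(6 - 8)) = 14336/(-4) = -3584
  a_4 = (5)(6)(-3584) / (2(4 - 8)) = -107520/(-8) = 13440
  a_2 = (3)(4)(13440) / (2(2 - 8)) = 161280/(-12) = -13440
  a_0 = (1)(2)(-13440) / (2(0 - 8)) = -26880/(-16) = 1680
Hence H_8(x) = 256 x^8 - 3584 x^6 + 13440 x^4 - 13440 x^2 + 1680.

H_8(x); series = 256 x^8 - 3584 x^6 + 13440 x^4 - 13440 x^2 + 1680


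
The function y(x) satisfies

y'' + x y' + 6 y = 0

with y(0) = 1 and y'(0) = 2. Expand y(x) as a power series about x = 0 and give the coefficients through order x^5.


Ansatz: y(x) = sum_{n>=0} a_n x^n, so y'(x) = sum_{n>=1} n a_n x^(n-1) and y''(x) = sum_{n>=2} n(n-1) a_n x^(n-2).
Substitute into P(x) y'' + Q(x) y' + R(x) y = 0 with P(x) = 1, Q(x) = x, R(x) = 6, and match powers of x.
Initial conditions: a_0 = 1, a_1 = 2.
Setting the coefficient of each power of x to zero and solving order by order (substituting the coefficients already found):
  x^0: 2 a_2 + 6 a_0 = 0  ->  2 a_2 = -6 a_0 = -6  ->  a_2 = -3
  x^1: 6 a_3 + 7 a_1 = 0  ->  6 a_3 = -7 a_1 = -14  ->  a_3 = -7/3
  x^2: 12 a_4 + 8 a_2 = 0  ->  12 a_4 = -8 a_2 = 24  ->  a_4 = 2
  x^3: 20 a_5 + 9 a_3 = 0  ->  20 a_5 = -9 a_3 = 21  ->  a_5 = 21/20
Truncated series: y(x) = 1 + 2 x - 3 x^2 - (7/3) x^3 + 2 x^4 + (21/20) x^5 + O(x^6).

a_0 = 1; a_1 = 2; a_2 = -3; a_3 = -7/3; a_4 = 2; a_5 = 21/20


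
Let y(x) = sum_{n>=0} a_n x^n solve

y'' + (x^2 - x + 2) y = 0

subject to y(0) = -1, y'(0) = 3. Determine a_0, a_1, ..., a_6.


Ansatz: y(x) = sum_{n>=0} a_n x^n, so y'(x) = sum_{n>=1} n a_n x^(n-1) and y''(x) = sum_{n>=2} n(n-1) a_n x^(n-2).
Substitute into P(x) y'' + Q(x) y' + R(x) y = 0 with P(x) = 1, Q(x) = 0, R(x) = x^2 - x + 2, and match powers of x.
Initial conditions: a_0 = -1, a_1 = 3.
Setting the coefficient of each power of x to zero and solving order by order (substituting the coefficients already found):
  x^0: 2 a_2 + 2 a_0 = 0  ->  2 a_2 = -2 a_0 = 2  ->  a_2 = 1
  x^1: 6 a_3 + 2 a_1 - a_0 = 0  ->  6 a_3 = -2 a_1 + a_0 = -7  ->  a_3 = -7/6
  x^2: 12 a_4 + 2 a_2 - a_1 + a_0 = 0  ->  12 a_4 = -2 a_2 + a_1 - a_0 = 2  ->  a_4 = 1/6
  x^3: 20 a_5 + 2 a_3 - a_2 + a_1 = 0  ->  20 a_5 = -2 a_3 + a_2 - a_1 = 1/3  ->  a_5 = 1/60
  x^4: 30 a_6 + 2 a_4 - a_3 + a_2 = 0  ->  30 a_6 = -2 a_4 + a_3 - a_2 = -5/2  ->  a_6 = -1/12
Truncated series: y(x) = -1 + 3 x + x^2 - (7/6) x^3 + (1/6) x^4 + (1/60) x^5 - (1/12) x^6 + O(x^7).

a_0 = -1; a_1 = 3; a_2 = 1; a_3 = -7/6; a_4 = 1/6; a_5 = 1/60; a_6 = -1/12


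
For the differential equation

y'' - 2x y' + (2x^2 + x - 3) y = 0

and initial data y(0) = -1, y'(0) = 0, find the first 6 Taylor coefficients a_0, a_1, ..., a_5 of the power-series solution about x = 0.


Ansatz: y(x) = sum_{n>=0} a_n x^n, so y'(x) = sum_{n>=1} n a_n x^(n-1) and y''(x) = sum_{n>=2} n(n-1) a_n x^(n-2).
Substitute into P(x) y'' + Q(x) y' + R(x) y = 0 with P(x) = 1, Q(x) = -2x, R(x) = 2x^2 + x - 3, and match powers of x.
Initial conditions: a_0 = -1, a_1 = 0.
Setting the coefficient of each power of x to zero and solving order by order (substituting the coefficients already found):
  x^0: 2 a_2 - 3 a_0 = 0  ->  2 a_2 = 3 a_0 = -3  ->  a_2 = -3/2
  x^1: 6 a_3 - 5 a_1 + a_0 = 0  ->  6 a_3 = 5 a_1 - a_0 = 1  ->  a_3 = 1/6
  x^2: 12 a_4 - 7 a_2 + a_1 + 2 a_0 = 0  ->  12 a_4 = 7 a_2 - a_1 - 2 a_0 = -17/2  ->  a_4 = -17/24
  x^3: 20 a_5 - 9 a_3 + a_2 + 2 a_1 = 0  ->  20 a_5 = 9 a_3 - a_2 - 2 a_1 = 3  ->  a_5 = 3/20
Truncated series: y(x) = -1 - (3/2) x^2 + (1/6) x^3 - (17/24) x^4 + (3/20) x^5 + O(x^6).

a_0 = -1; a_1 = 0; a_2 = -3/2; a_3 = 1/6; a_4 = -17/24; a_5 = 3/20


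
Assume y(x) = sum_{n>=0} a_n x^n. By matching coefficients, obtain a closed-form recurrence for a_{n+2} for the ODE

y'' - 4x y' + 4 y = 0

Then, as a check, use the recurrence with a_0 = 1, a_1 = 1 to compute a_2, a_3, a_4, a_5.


Substitute y = sum_n a_n x^n.
y''(x) has coefficient (n+2)(n+1) a_{n+2} at x^n;
-4 x y'(x) has coefficient -4 n a_n at x^n (shift);
4 y(x) has coefficient 4 a_n at x^n.
Matching x^n: (n+2)(n+1) a_{n+2} + (-4n + 4) a_n = 0.
Thus a_{n+2} = (4n - 4) / ((n+1)(n+2)) * a_n.

Check with a_0 = 1, a_1 = 1 (apply the recurrence for n = 0, 1, 2, 3): a_0 = 1, a_1 = 1, a_2 = -2, a_3 = 0, a_4 = -2/3, a_5 = 0.

a_(n+2) = (4n - 4) / ((n+1)(n+2)) * a_n; check: a_0 = 1, a_1 = 1, a_2 = -2, a_3 = 0, a_4 = -2/3, a_5 = 0


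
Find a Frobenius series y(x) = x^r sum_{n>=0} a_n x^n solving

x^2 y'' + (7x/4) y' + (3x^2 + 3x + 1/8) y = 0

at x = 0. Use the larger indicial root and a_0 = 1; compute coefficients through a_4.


Write in Frobenius form y'' + (p(x)/x) y' + (q(x)/x^2) y = 0:
  p(x) = 7/4,  q(x) = 3x^2 + 3x + 1/8.
Indicial equation: r(r-1) + (7/4) r + (1/8) = 0 -> roots r_1 = -1/4, r_2 = -1/2.
Take r = r_1 = -1/4. Let y(x) = x^r sum_{n>=0} a_n x^n with a_0 = 1.
Substitute y = x^r sum a_n x^n and match x^{r+n}. The recurrence is
  D(n) a_n + 3 a_{n-1} + 3 a_{n-2} = 0,  where D(n) = (r+n)(r+n-1) + (7/4)(r+n) + (1/8).
  a_n = [-3 a_{n-1} - 3 a_{n-2}] / D(n).
Since the indicial polynomial factors as (r - r_1)(r - r_2), D(n) = (r_1 + n - r_1)(r_1 + n - r_2) = n(n + 1/4).
Evaluating step by step (a_0 = 1):
  n = 1: D(1) = 1(1 + 1/4) = 5/4; numerator = -3(1) = -3; a_1 = (-3)/(5/4) = -12/5
  n = 2: D(2) = 2(2 + 1/4) = 9/2; numerator = -3(-12/5) - 3(1) = 21/5; a_2 = (21/5)/(9/2) = 14/15
  n = 3: D(3) = 3(3 + 1/4) = 39/4; numerator = -3(14/15) - 3(-12/5) = 22/5; a_3 = (22/5)/(39/4) = 88/195
  n = 4: D(4) = 4(4 + 1/4) = 17; numerator = -3(88/195) - 3(14/15) = -54/13; a_4 = (-54/13)/(17) = -54/221

r = -1/4; a_0 = 1; a_1 = -12/5; a_2 = 14/15; a_3 = 88/195; a_4 = -54/221


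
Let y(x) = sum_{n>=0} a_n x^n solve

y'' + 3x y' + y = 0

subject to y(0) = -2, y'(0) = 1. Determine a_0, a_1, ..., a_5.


Ansatz: y(x) = sum_{n>=0} a_n x^n, so y'(x) = sum_{n>=1} n a_n x^(n-1) and y''(x) = sum_{n>=2} n(n-1) a_n x^(n-2).
Substitute into P(x) y'' + Q(x) y' + R(x) y = 0 with P(x) = 1, Q(x) = 3x, R(x) = 1, and match powers of x.
Initial conditions: a_0 = -2, a_1 = 1.
Setting the coefficient of each power of x to zero and solving order by order (substituting the coefficients already found):
  x^0: 2 a_2 + a_0 = 0  ->  2 a_2 = -a_0 = 2  ->  a_2 = 1
  x^1: 6 a_3 + 4 a_1 = 0  ->  6 a_3 = -4 a_1 = -4  ->  a_3 = -2/3
  x^2: 12 a_4 + 7 a_2 = 0  ->  12 a_4 = -7 a_2 = -7  ->  a_4 = -7/12
  x^3: 20 a_5 + 10 a_3 = 0  ->  20 a_5 = -10 a_3 = 20/3  ->  a_5 = 1/3
Truncated series: y(x) = -2 + x + x^2 - (2/3) x^3 - (7/12) x^4 + (1/3) x^5 + O(x^6).

a_0 = -2; a_1 = 1; a_2 = 1; a_3 = -2/3; a_4 = -7/12; a_5 = 1/3


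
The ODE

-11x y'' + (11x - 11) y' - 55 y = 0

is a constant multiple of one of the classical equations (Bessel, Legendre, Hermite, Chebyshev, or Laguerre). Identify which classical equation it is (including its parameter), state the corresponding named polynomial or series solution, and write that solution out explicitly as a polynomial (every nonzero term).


All three coefficients share the factor -11; dividing through by -11 gives  x y'' + (1 - x) y' + 5 y = 0.
This matches the Laguerre equation x y'' + (1 - x) y' + n y = 0 with n = 5; the polynomial solution is L_5(x).
With y = sum_k a_k x^k, matching x^k gives (k+1)k a_{k+1} + (k+1) a_{k+1} - k a_k + n a_k = 0, i.e. (k+1)^2 a_{k+1} = (k - n) a_k = (k - 5) a_k. The right side vanishes at k = 5, so the series terminates at degree 5.
Standard normalization L_n(0) = 1 gives a_0 = 1. Work upward with a_{k+1} = (k - 5) a_k / (k+1)^2:
  a_1 = (0 - 5)(1) / 1^2 = -5/1 = -5
  a_2 = (1 - 5)(-5) / 2^2 = 20/4 = 5
  a_3 = (2 - 5)(5) / 3^2 = -15/9 = -5/3
  a_4 = (3 - 5)(-5/3) / 4^2 = (10/3)/16 = 5/24
  a_5 = (4 - 5)(5/24) / 5^2 = (-5/24)/25 = -1/120
Hence L_5(x) = -x^5/120 + 5 x^4/24 - 5 x^3/3 + 5 x^2 - 5 x + 1.

L_5(x); series = -x^5/120 + 5 x^4/24 - 5 x^3/3 + 5 x^2 - 5 x + 1


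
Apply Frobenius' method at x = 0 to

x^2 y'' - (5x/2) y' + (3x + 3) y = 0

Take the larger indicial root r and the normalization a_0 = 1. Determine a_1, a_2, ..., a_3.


Write in Frobenius form y'' + (p(x)/x) y' + (q(x)/x^2) y = 0:
  p(x) = -5/2,  q(x) = 3x + 3.
Indicial equation: r(r-1) + (-5/2) r + (3) = 0 -> roots r_1 = 2, r_2 = 3/2.
Take r = r_1 = 2. Let y(x) = x^r sum_{n>=0} a_n x^n with a_0 = 1.
Substitute y = x^r sum a_n x^n and match x^{r+n}. The recurrence is
  D(n) a_n + 3 a_{n-1} = 0,  where D(n) = (r+n)(r+n-1) + (-5/2)(r+n) + (3).
  a_n = -3 / D(n) * a_{n-1}.
Since the indicial polynomial factors as (r - r_1)(r - r_2), D(n) = (r_1 + n - r_1)(r_1 + n - r_2) = n(n + 1/2).
Evaluating step by step (a_0 = 1):
  n = 1: D(1) = 1(1 + 1/2) = 3/2; numerator = -3(1) = -3; a_1 = (-3)/(3/2) = -2
  n = 2: D(2) = 2(2 + 1/2) = 5; numerator = -3(-2) = 6; a_2 = (6)/(5) = 6/5
  n = 3: D(3) = 3(3 + 1/2) = 21/2; numerator = -3(6/5) = -18/5; a_3 = (-18/5)/(21/2) = -12/35

r = 2; a_0 = 1; a_1 = -2; a_2 = 6/5; a_3 = -12/35


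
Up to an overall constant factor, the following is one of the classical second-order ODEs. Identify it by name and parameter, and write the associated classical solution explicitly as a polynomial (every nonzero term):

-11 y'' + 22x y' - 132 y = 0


All three coefficients share the factor -11; dividing through by -11 gives  y'' - 2x y' + 12 y = 0.
This matches the Hermite equation y'' - 2x y' + 2n y = 0 with 2n = 12, so n = 6; the polynomial solution is H_6(x).
With y = sum_k a_k x^k, matching x^k gives (k+2)(k+1) a_{k+2} = 2(k - n) a_k = 2(k - 6) a_k. The right side vanishes at k = 6, so the series with the parity of 6 terminates at degree 6.
Standard normalization: leading coefficient of H_n is 2^n, so a_6 = 2^6 = 64. Work downward with a_k = (k+1)(k+2) a_{k+2} / (2(k - n)):
  a_4 = (5)(6)(64) / (2(4 - 6)) = 1920/(-4) = -480
  a_2 = (3)(4)(-480) / (2(2 - 6)) = -5760/(-8) = 720
  a_0 = (1)(2)(720) / (2(0 - 6)) = 1440/(-12) = -120
Hence H_6(x) = 64 x^6 - 480 x^4 + 720 x^2 - 120.

H_6(x); series = 64 x^6 - 480 x^4 + 720 x^2 - 120


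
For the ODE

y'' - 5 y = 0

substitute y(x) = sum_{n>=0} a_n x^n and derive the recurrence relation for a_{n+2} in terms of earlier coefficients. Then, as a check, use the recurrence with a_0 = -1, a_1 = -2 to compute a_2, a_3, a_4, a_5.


Substitute y = sum_n a_n x^n into y'' + (const) y = 0.
y''(x) = sum_{n>=0} (n+2)(n+1) a_{n+2} x^n.
The ODE becomes sum_n [(n+2)(n+1) a_{n+2} - 5 a_n] x^n = 0.
Setting each coefficient to zero gives the recurrence:
  (n+2)(n+1) a_{n+2} - 5 a_n = 0,
  a_{n+2} = 5 / ((n+1)(n+2)) a_n.

Check with a_0 = -1, a_1 = -2 (apply the recurrence for n = 0, 1, 2, 3): a_0 = -1, a_1 = -2, a_2 = -5/2, a_3 = -5/3, a_4 = -25/24, a_5 = -5/12.

a_{n+2} = 5/((n+1)(n+2)) * a_n; check: a_0 = -1, a_1 = -2, a_2 = -5/2, a_3 = -5/3, a_4 = -25/24, a_5 = -5/12


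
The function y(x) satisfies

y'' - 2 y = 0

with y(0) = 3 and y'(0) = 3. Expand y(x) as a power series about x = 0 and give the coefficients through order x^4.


Ansatz: y(x) = sum_{n>=0} a_n x^n, so y'(x) = sum_{n>=1} n a_n x^(n-1) and y''(x) = sum_{n>=2} n(n-1) a_n x^(n-2).
Substitute into P(x) y'' + Q(x) y' + R(x) y = 0 with P(x) = 1, Q(x) = 0, R(x) = -2, and match powers of x.
Initial conditions: a_0 = 3, a_1 = 3.
Setting the coefficient of each power of x to zero and solving order by order (substituting the coefficients already found):
  x^0: 2 a_2 - 2 a_0 = 0  ->  2 a_2 = 2 a_0 = 6  ->  a_2 = 3
  x^1: 6 a_3 - 2 a_1 = 0  ->  6 a_3 = 2 a_1 = 6  ->  a_3 = 1
  x^2: 12 a_4 - 2 a_2 = 0  ->  12 a_4 = 2 a_2 = 6  ->  a_4 = 1/2
Truncated series: y(x) = 3 + 3 x + 3 x^2 + x^3 + (1/2) x^4 + O(x^5).

a_0 = 3; a_1 = 3; a_2 = 3; a_3 = 1; a_4 = 1/2


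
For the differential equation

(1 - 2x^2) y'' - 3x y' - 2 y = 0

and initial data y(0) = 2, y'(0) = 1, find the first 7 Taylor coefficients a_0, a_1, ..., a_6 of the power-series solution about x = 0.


Ansatz: y(x) = sum_{n>=0} a_n x^n, so y'(x) = sum_{n>=1} n a_n x^(n-1) and y''(x) = sum_{n>=2} n(n-1) a_n x^(n-2).
Substitute into P(x) y'' + Q(x) y' + R(x) y = 0 with P(x) = 1 - 2x^2, Q(x) = -3x, R(x) = -2, and match powers of x.
Initial conditions: a_0 = 2, a_1 = 1.
Setting the coefficient of each power of x to zero and solving order by order (substituting the coefficients already found):
  x^0: 2 a_2 - 2 a_0 = 0  ->  2 a_2 = 2 a_0 = 4  ->  a_2 = 2
  x^1: 6 a_3 - 5 a_1 = 0  ->  6 a_3 = 5 a_1 = 5  ->  a_3 = 5/6
  x^2: 12 a_4 - 12 a_2 = 0  ->  12 a_4 = 12 a_2 = 24  ->  a_4 = 2
  x^3: 20 a_5 - 23 a_3 = 0  ->  20 a_5 = 23 a_3 = 115/6  ->  a_5 = 23/24
  x^4: 30 a_6 - 38 a_4 = 0  ->  30 a_6 = 38 a_4 = 76  ->  a_6 = 38/15
Truncated series: y(x) = 2 + x + 2 x^2 + (5/6) x^3 + 2 x^4 + (23/24) x^5 + (38/15) x^6 + O(x^7).

a_0 = 2; a_1 = 1; a_2 = 2; a_3 = 5/6; a_4 = 2; a_5 = 23/24; a_6 = 38/15


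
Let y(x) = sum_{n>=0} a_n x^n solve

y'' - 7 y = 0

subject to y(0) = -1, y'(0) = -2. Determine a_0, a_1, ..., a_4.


Ansatz: y(x) = sum_{n>=0} a_n x^n, so y'(x) = sum_{n>=1} n a_n x^(n-1) and y''(x) = sum_{n>=2} n(n-1) a_n x^(n-2).
Substitute into P(x) y'' + Q(x) y' + R(x) y = 0 with P(x) = 1, Q(x) = 0, R(x) = -7, and match powers of x.
Initial conditions: a_0 = -1, a_1 = -2.
Setting the coefficient of each power of x to zero and solving order by order (substituting the coefficients already found):
  x^0: 2 a_2 - 7 a_0 = 0  ->  2 a_2 = 7 a_0 = -7  ->  a_2 = -7/2
  x^1: 6 a_3 - 7 a_1 = 0  ->  6 a_3 = 7 a_1 = -14  ->  a_3 = -7/3
  x^2: 12 a_4 - 7 a_2 = 0  ->  12 a_4 = 7 a_2 = -49/2  ->  a_4 = -49/24
Truncated series: y(x) = -1 - 2 x - (7/2) x^2 - (7/3) x^3 - (49/24) x^4 + O(x^5).

a_0 = -1; a_1 = -2; a_2 = -7/2; a_3 = -7/3; a_4 = -49/24


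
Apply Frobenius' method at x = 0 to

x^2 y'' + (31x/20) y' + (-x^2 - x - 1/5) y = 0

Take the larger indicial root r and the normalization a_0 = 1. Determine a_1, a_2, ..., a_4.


Write in Frobenius form y'' + (p(x)/x) y' + (q(x)/x^2) y = 0:
  p(x) = 31/20,  q(x) = -x^2 - x - 1/5.
Indicial equation: r(r-1) + (31/20) r + (-1/5) = 0 -> roots r_1 = 1/4, r_2 = -4/5.
Take r = r_1 = 1/4. Let y(x) = x^r sum_{n>=0} a_n x^n with a_0 = 1.
Substitute y = x^r sum a_n x^n and match x^{r+n}. The recurrence is
  D(n) a_n - 1 a_{n-1} - 1 a_{n-2} = 0,  where D(n) = (r+n)(r+n-1) + (31/20)(r+n) + (-1/5).
  a_n = [1 a_{n-1} + 1 a_{n-2}] / D(n).
Since the indicial polynomial factors as (r - r_1)(r - r_2), D(n) = (r_1 + n - r_1)(r_1 + n - r_2) = n(n + 21/20).
Evaluating step by step (a_0 = 1):
  n = 1: D(1) = 1(1 + 21/20) = 41/20; numerator = 1(1) = 1; a_1 = (1)/(41/20) = 20/41
  n = 2: D(2) = 2(2 + 21/20) = 61/10; numerator = 1(20/41) + 1(1) = 61/41; a_2 = (61/41)/(61/10) = 10/41
  n = 3: D(3) = 3(3 + 21/20) = 243/20; numerator = 1(10/41) + 1(20/41) = 30/41; a_3 = (30/41)/(243/20) = 200/3321
  n = 4: D(4) = 4(4 + 21/20) = 101/5; numerator = 1(200/3321) + 1(10/41) = 1010/3321; a_4 = (1010/3321)/(101/5) = 50/3321

r = 1/4; a_0 = 1; a_1 = 20/41; a_2 = 10/41; a_3 = 200/3321; a_4 = 50/3321


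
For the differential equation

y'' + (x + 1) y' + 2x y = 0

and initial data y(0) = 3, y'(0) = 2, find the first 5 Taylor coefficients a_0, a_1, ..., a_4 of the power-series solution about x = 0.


Ansatz: y(x) = sum_{n>=0} a_n x^n, so y'(x) = sum_{n>=1} n a_n x^(n-1) and y''(x) = sum_{n>=2} n(n-1) a_n x^(n-2).
Substitute into P(x) y'' + Q(x) y' + R(x) y = 0 with P(x) = 1, Q(x) = x + 1, R(x) = 2x, and match powers of x.
Initial conditions: a_0 = 3, a_1 = 2.
Setting the coefficient of each power of x to zero and solving order by order (substituting the coefficients already found):
  x^0: 2 a_2 + a_1 = 0  ->  2 a_2 = -a_1 = -2  ->  a_2 = -1
  x^1: 6 a_3 + 2 a_2 + a_1 + 2 a_0 = 0  ->  6 a_3 = -2 a_2 - a_1 - 2 a_0 = -6  ->  a_3 = -1
  x^2: 12 a_4 + 3 a_3 + 2 a_2 + 2 a_1 = 0  ->  12 a_4 = -3 a_3 - 2 a_2 - 2 a_1 = 1  ->  a_4 = 1/12
Truncated series: y(x) = 3 + 2 x - x^2 - x^3 + (1/12) x^4 + O(x^5).

a_0 = 3; a_1 = 2; a_2 = -1; a_3 = -1; a_4 = 1/12


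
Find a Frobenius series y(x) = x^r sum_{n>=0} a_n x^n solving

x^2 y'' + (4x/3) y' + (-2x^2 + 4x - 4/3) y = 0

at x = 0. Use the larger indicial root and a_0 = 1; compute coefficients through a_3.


Write in Frobenius form y'' + (p(x)/x) y' + (q(x)/x^2) y = 0:
  p(x) = 4/3,  q(x) = -2x^2 + 4x - 4/3.
Indicial equation: r(r-1) + (4/3) r + (-4/3) = 0 -> roots r_1 = 1, r_2 = -4/3.
Take r = r_1 = 1. Let y(x) = x^r sum_{n>=0} a_n x^n with a_0 = 1.
Substitute y = x^r sum a_n x^n and match x^{r+n}. The recurrence is
  D(n) a_n + 4 a_{n-1} - 2 a_{n-2} = 0,  where D(n) = (r+n)(r+n-1) + (4/3)(r+n) + (-4/3).
  a_n = [-4 a_{n-1} + 2 a_{n-2}] / D(n).
Since the indicial polynomial factors as (r - r_1)(r - r_2), D(n) = (r_1 + n - r_1)(r_1 + n - r_2) = n(n + 7/3).
Evaluating step by step (a_0 = 1):
  n = 1: D(1) = 1(1 + 7/3) = 10/3; numerator = -4(1) = -4; a_1 = (-4)/(10/3) = -6/5
  n = 2: D(2) = 2(2 + 7/3) = 26/3; numerator = -4(-6/5) + 2(1) = 34/5; a_2 = (34/5)/(26/3) = 51/65
  n = 3: D(3) = 3(3 + 7/3) = 16; numerator = -4(51/65) + 2(-6/5) = -72/13; a_3 = (-72/13)/(16) = -9/26

r = 1; a_0 = 1; a_1 = -6/5; a_2 = 51/65; a_3 = -9/26


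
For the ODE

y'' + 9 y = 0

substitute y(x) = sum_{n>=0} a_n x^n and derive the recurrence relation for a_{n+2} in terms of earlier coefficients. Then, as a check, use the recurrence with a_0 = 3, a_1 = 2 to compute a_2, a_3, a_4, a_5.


Substitute y = sum_n a_n x^n into y'' + (const) y = 0.
y''(x) = sum_{n>=0} (n+2)(n+1) a_{n+2} x^n.
The ODE becomes sum_n [(n+2)(n+1) a_{n+2} + 9 a_n] x^n = 0.
Setting each coefficient to zero gives the recurrence:
  (n+2)(n+1) a_{n+2} + 9 a_n = 0,
  a_{n+2} = -9 / ((n+1)(n+2)) a_n.

Check with a_0 = 3, a_1 = 2 (apply the recurrence for n = 0, 1, 2, 3): a_0 = 3, a_1 = 2, a_2 = -27/2, a_3 = -3, a_4 = 81/8, a_5 = 27/20.

a_{n+2} = -9/((n+1)(n+2)) * a_n; check: a_0 = 3, a_1 = 2, a_2 = -27/2, a_3 = -3, a_4 = 81/8, a_5 = 27/20


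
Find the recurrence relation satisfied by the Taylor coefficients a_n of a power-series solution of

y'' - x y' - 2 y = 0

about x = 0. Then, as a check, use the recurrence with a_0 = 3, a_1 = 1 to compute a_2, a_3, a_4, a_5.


Substitute y = sum_n a_n x^n.
y''(x) has coefficient (n+2)(n+1) a_{n+2} at x^n;
-x y'(x) has coefficient -n a_n at x^n (shift);
-2 y(x) has coefficient -2 a_n at x^n.
Matching x^n: (n+2)(n+1) a_{n+2} + (-n - 2) a_n = 0.
Thus a_{n+2} = (n + 2) / ((n+1)(n+2)) * a_n.

Check with a_0 = 3, a_1 = 1 (apply the recurrence for n = 0, 1, 2, 3): a_0 = 3, a_1 = 1, a_2 = 3, a_3 = 1/2, a_4 = 1, a_5 = 1/8.

a_(n+2) = (n + 2) / ((n+1)(n+2)) * a_n; check: a_0 = 3, a_1 = 1, a_2 = 3, a_3 = 1/2, a_4 = 1, a_5 = 1/8


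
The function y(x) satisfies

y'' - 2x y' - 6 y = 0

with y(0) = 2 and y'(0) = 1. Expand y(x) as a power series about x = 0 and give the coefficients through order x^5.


Ansatz: y(x) = sum_{n>=0} a_n x^n, so y'(x) = sum_{n>=1} n a_n x^(n-1) and y''(x) = sum_{n>=2} n(n-1) a_n x^(n-2).
Substitute into P(x) y'' + Q(x) y' + R(x) y = 0 with P(x) = 1, Q(x) = -2x, R(x) = -6, and match powers of x.
Initial conditions: a_0 = 2, a_1 = 1.
Setting the coefficient of each power of x to zero and solving order by order (substituting the coefficients already found):
  x^0: 2 a_2 - 6 a_0 = 0  ->  2 a_2 = 6 a_0 = 12  ->  a_2 = 6
  x^1: 6 a_3 - 8 a_1 = 0  ->  6 a_3 = 8 a_1 = 8  ->  a_3 = 4/3
  x^2: 12 a_4 - 10 a_2 = 0  ->  12 a_4 = 10 a_2 = 60  ->  a_4 = 5
  x^3: 20 a_5 - 12 a_3 = 0  ->  20 a_5 = 12 a_3 = 16  ->  a_5 = 4/5
Truncated series: y(x) = 2 + x + 6 x^2 + (4/3) x^3 + 5 x^4 + (4/5) x^5 + O(x^6).

a_0 = 2; a_1 = 1; a_2 = 6; a_3 = 4/3; a_4 = 5; a_5 = 4/5


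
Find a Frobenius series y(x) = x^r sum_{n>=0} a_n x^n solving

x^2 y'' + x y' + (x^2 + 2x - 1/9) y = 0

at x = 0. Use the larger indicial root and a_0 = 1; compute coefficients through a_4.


Write in Frobenius form y'' + (p(x)/x) y' + (q(x)/x^2) y = 0:
  p(x) = 1,  q(x) = x^2 + 2x - 1/9.
Indicial equation: r(r-1) + (1) r + (-1/9) = 0 -> roots r_1 = 1/3, r_2 = -1/3.
Take r = r_1 = 1/3. Let y(x) = x^r sum_{n>=0} a_n x^n with a_0 = 1.
Substitute y = x^r sum a_n x^n and match x^{r+n}. The recurrence is
  D(n) a_n + 2 a_{n-1} + 1 a_{n-2} = 0,  where D(n) = (r+n)(r+n-1) + (1)(r+n) + (-1/9).
  a_n = [-2 a_{n-1} - 1 a_{n-2}] / D(n).
Since the indicial polynomial factors as (r - r_1)(r - r_2), D(n) = (r_1 + n - r_1)(r_1 + n - r_2) = n(n + 2/3).
Evaluating step by step (a_0 = 1):
  n = 1: D(1) = 1(1 + 2/3) = 5/3; numerator = -2(1) = -2; a_1 = (-2)/(5/3) = -6/5
  n = 2: D(2) = 2(2 + 2/3) = 16/3; numerator = -2(-6/5) - 1(1) = 7/5; a_2 = (7/5)/(16/3) = 21/80
  n = 3: D(3) = 3(3 + 2/3) = 11; numerator = -2(21/80) - 1(-6/5) = 27/40; a_3 = (27/40)/(11) = 27/440
  n = 4: D(4) = 4(4 + 2/3) = 56/3; numerator = -2(27/440) - 1(21/80) = -339/880; a_4 = (-339/880)/(56/3) = -1017/49280

r = 1/3; a_0 = 1; a_1 = -6/5; a_2 = 21/80; a_3 = 27/440; a_4 = -1017/49280


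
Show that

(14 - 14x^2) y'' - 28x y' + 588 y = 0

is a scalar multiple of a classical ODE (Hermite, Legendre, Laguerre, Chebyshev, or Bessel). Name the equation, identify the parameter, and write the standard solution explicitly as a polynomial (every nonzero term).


All three coefficients share the factor 14; dividing through by 14 gives  (1 - x^2) y'' - 2x y' + 42 y = 0.
This matches the Legendre equation (1 - x^2) y'' - 2x y' + n(n+1) y = 0 (note the -2x y' term) with n(n+1) = 42, so n = 6; the polynomial solution is P_6(x).
With y = sum_k a_k x^k, matching x^k gives (k+2)(k+1) a_{k+2} = [k(k+1) - n(n+1)] a_k = (k - 6)(k + 7) a_k. The right side vanishes at k = 6, so the series with the parity of 6 terminates at degree 6.
Standard normalization (P_n(1) = 1): leading coefficient (2n)!/(2^n (n!)^2) = 479001600/(64*518400) = 231/16, so a_6 = 231/16. Work downward with a_k = (k+1)(k+2) a_{k+2} / ((k - 6)(k + 7)):
  a_4 = (5)(6)(231/16) / ((4 - 6)(4 + 7)) = (3465/8)/(-22) = -315/16
  a_2 = (3)(4)(-315/16) / ((2 - 6)(2 + 7)) = (-945/4)/(-36) = 105/16
  a_0 = (1)(2)(105/16) / ((0 - 6)(0 + 7)) = (105/8)/(-42) = -5/16
Hence P_6(x) = 231 x^6/16 - 315 x^4/16 + 105 x^2/16 - 5/16.

P_6(x); series = 231 x^6/16 - 315 x^4/16 + 105 x^2/16 - 5/16


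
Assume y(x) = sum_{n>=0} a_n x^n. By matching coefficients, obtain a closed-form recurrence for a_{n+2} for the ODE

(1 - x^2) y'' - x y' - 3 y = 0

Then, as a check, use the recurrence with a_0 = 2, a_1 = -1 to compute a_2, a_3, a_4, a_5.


Substitute y = sum_n a_n x^n.
(1 - 1 x^2) y'' contributes (n+2)(n+1) a_{n+2} - n(n-1) a_n at x^n.
-x y'(x) contributes -n a_n at x^n.
-3 y(x) contributes -3 a_n at x^n.
Matching x^n: (n+2)(n+1) a_{n+2} + (-n(n-1) - n - 3) a_n = 0.
Thus a_{n+2} = (n(n-1) + n + 3) / ((n+1)(n+2)) * a_n.

Check with a_0 = 2, a_1 = -1 (apply the recurrence for n = 0, 1, 2, 3): a_0 = 2, a_1 = -1, a_2 = 3, a_3 = -2/3, a_4 = 7/4, a_5 = -2/5.

a_(n+2) = (n(n-1) + n + 3) / ((n+1)(n+2)) * a_n; check: a_0 = 2, a_1 = -1, a_2 = 3, a_3 = -2/3, a_4 = 7/4, a_5 = -2/5


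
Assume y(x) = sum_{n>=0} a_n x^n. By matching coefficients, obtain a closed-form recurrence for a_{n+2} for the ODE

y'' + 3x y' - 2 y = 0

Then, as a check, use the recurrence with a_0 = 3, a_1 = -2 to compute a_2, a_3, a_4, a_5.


Substitute y = sum_n a_n x^n.
y''(x) has coefficient (n+2)(n+1) a_{n+2} at x^n;
3 x y'(x) has coefficient 3 n a_n at x^n (shift);
-2 y(x) has coefficient -2 a_n at x^n.
Matching x^n: (n+2)(n+1) a_{n+2} + (3n - 2) a_n = 0.
Thus a_{n+2} = (-3n + 2) / ((n+1)(n+2)) * a_n.

Check with a_0 = 3, a_1 = -2 (apply the recurrence for n = 0, 1, 2, 3): a_0 = 3, a_1 = -2, a_2 = 3, a_3 = 1/3, a_4 = -1, a_5 = -7/60.

a_(n+2) = (-3n + 2) / ((n+1)(n+2)) * a_n; check: a_0 = 3, a_1 = -2, a_2 = 3, a_3 = 1/3, a_4 = -1, a_5 = -7/60


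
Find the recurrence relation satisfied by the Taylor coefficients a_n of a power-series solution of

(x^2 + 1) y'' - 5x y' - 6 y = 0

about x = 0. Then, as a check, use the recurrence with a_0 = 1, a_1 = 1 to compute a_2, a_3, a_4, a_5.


Substitute y = sum_n a_n x^n.
(1 + 1 x^2) y'' contributes (n+2)(n+1) a_{n+2} + n(n-1) a_n at x^n.
-5 x y'(x) contributes -5 n a_n at x^n.
-6 y(x) contributes -6 a_n at x^n.
Matching x^n: (n+2)(n+1) a_{n+2} + (n(n-1) - 5 n - 6) a_n = 0.
Thus a_{n+2} = (-n(n-1) + 5 n + 6) / ((n+1)(n+2)) * a_n.

Check with a_0 = 1, a_1 = 1 (apply the recurrence for n = 0, 1, 2, 3): a_0 = 1, a_1 = 1, a_2 = 3, a_3 = 11/6, a_4 = 7/2, a_5 = 11/8.

a_(n+2) = (-n(n-1) + 5 n + 6) / ((n+1)(n+2)) * a_n; check: a_0 = 1, a_1 = 1, a_2 = 3, a_3 = 11/6, a_4 = 7/2, a_5 = 11/8


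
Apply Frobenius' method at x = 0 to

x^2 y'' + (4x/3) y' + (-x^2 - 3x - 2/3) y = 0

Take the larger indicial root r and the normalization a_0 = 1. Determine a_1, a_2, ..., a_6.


Write in Frobenius form y'' + (p(x)/x) y' + (q(x)/x^2) y = 0:
  p(x) = 4/3,  q(x) = -x^2 - 3x - 2/3.
Indicial equation: r(r-1) + (4/3) r + (-2/3) = 0 -> roots r_1 = 2/3, r_2 = -1.
Take r = r_1 = 2/3. Let y(x) = x^r sum_{n>=0} a_n x^n with a_0 = 1.
Substitute y = x^r sum a_n x^n and match x^{r+n}. The recurrence is
  D(n) a_n - 3 a_{n-1} - 1 a_{n-2} = 0,  where D(n) = (r+n)(r+n-1) + (4/3)(r+n) + (-2/3).
  a_n = [3 a_{n-1} + 1 a_{n-2}] / D(n).
Since the indicial polynomial factors as (r - r_1)(r - r_2), D(n) = (r_1 + n - r_1)(r_1 + n - r_2) = n(n + 5/3).
Evaluating step by step (a_0 = 1):
  n = 1: D(1) = 1(1 + 5/3) = 8/3; numerator = 3(1) = 3; a_1 = (3)/(8/3) = 9/8
  n = 2: D(2) = 2(2 + 5/3) = 22/3; numerator = 3(9/8) + 1(1) = 35/8; a_2 = (35/8)/(22/3) = 105/176
  n = 3: D(3) = 3(3 + 5/3) = 14; numerator = 3(105/176) + 1(9/8) = 513/176; a_3 = (513/176)/(14) = 513/2464
  n = 4: D(4) = 4(4 + 5/3) = 68/3; numerator = 3(513/2464) + 1(105/176) = 3009/2464; a_4 = (3009/2464)/(68/3) = 531/9856
  n = 5: D(5) = 5(5 + 5/3) = 100/3; numerator = 3(531/9856) + 1(513/2464) = 3645/9856; a_5 = (3645/9856)/(100/3) = 2187/197120
  n = 6: D(6) = 6(6 + 5/3) = 46; numerator = 3(2187/197120) + 1(531/9856) = 17181/197120; a_6 = (17181/197120)/(46) = 747/394240

r = 2/3; a_0 = 1; a_1 = 9/8; a_2 = 105/176; a_3 = 513/2464; a_4 = 531/9856; a_5 = 2187/197120; a_6 = 747/394240


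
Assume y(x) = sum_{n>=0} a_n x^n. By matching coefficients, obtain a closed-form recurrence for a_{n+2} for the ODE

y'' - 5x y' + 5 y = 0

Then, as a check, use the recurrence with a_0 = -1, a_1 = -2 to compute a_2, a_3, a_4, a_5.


Substitute y = sum_n a_n x^n.
y''(x) has coefficient (n+2)(n+1) a_{n+2} at x^n;
-5 x y'(x) has coefficient -5 n a_n at x^n (shift);
5 y(x) has coefficient 5 a_n at x^n.
Matching x^n: (n+2)(n+1) a_{n+2} + (-5n + 5) a_n = 0.
Thus a_{n+2} = (5n - 5) / ((n+1)(n+2)) * a_n.

Check with a_0 = -1, a_1 = -2 (apply the recurrence for n = 0, 1, 2, 3): a_0 = -1, a_1 = -2, a_2 = 5/2, a_3 = 0, a_4 = 25/24, a_5 = 0.

a_(n+2) = (5n - 5) / ((n+1)(n+2)) * a_n; check: a_0 = -1, a_1 = -2, a_2 = 5/2, a_3 = 0, a_4 = 25/24, a_5 = 0


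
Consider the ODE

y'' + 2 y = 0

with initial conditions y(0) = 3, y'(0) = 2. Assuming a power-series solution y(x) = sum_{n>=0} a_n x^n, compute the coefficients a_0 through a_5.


Ansatz: y(x) = sum_{n>=0} a_n x^n, so y'(x) = sum_{n>=1} n a_n x^(n-1) and y''(x) = sum_{n>=2} n(n-1) a_n x^(n-2).
Substitute into P(x) y'' + Q(x) y' + R(x) y = 0 with P(x) = 1, Q(x) = 0, R(x) = 2, and match powers of x.
Initial conditions: a_0 = 3, a_1 = 2.
Setting the coefficient of each power of x to zero and solving order by order (substituting the coefficients already found):
  x^0: 2 a_2 + 2 a_0 = 0  ->  2 a_2 = -2 a_0 = -6  ->  a_2 = -3
  x^1: 6 a_3 + 2 a_1 = 0  ->  6 a_3 = -2 a_1 = -4  ->  a_3 = -2/3
  x^2: 12 a_4 + 2 a_2 = 0  ->  12 a_4 = -2 a_2 = 6  ->  a_4 = 1/2
  x^3: 20 a_5 + 2 a_3 = 0  ->  20 a_5 = -2 a_3 = 4/3  ->  a_5 = 1/15
Truncated series: y(x) = 3 + 2 x - 3 x^2 - (2/3) x^3 + (1/2) x^4 + (1/15) x^5 + O(x^6).

a_0 = 3; a_1 = 2; a_2 = -3; a_3 = -2/3; a_4 = 1/2; a_5 = 1/15


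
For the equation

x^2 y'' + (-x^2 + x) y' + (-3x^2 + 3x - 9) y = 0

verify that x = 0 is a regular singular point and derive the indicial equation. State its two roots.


Divide by x^2 to reach normal form y'' + P_1(x) y' + P_2(x) y = 0 with P_1(x) = -1 + 1/x and P_2(x) = -3 + 3/x - 9/x^2.
x = 0 is a singular point because the y'-coefficient -1 + 1/x has a pole at x = 0 and the y-coefficient -3 + 3/x - 9/x^2 has a pole at x = 0.
It is a regular singular point because x P_1(x) = p(x) = 1 - x and x^2 P_2(x) = q(x) = -3x^2 + 3x - 9 are polynomials, hence analytic at x = 0.
p(0) = 1,  q(0) = -9.
Indicial equation: r(r-1) + p(0) r + q(0) = 0, i.e. r^2 + (p(0) - 1) r + q(0) = 0, i.e. r^2 - 9 = 0.
Discriminant: (0)^2 - 4(-9) = 36, so r = (0 ± 6)/2.
Solving: r_1 = 3, r_2 = -3.

indicial: r^2 - 9 = 0; roots r_1 = 3, r_2 = -3


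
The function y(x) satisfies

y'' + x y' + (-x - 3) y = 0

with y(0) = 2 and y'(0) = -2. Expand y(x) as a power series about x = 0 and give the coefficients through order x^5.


Ansatz: y(x) = sum_{n>=0} a_n x^n, so y'(x) = sum_{n>=1} n a_n x^(n-1) and y''(x) = sum_{n>=2} n(n-1) a_n x^(n-2).
Substitute into P(x) y'' + Q(x) y' + R(x) y = 0 with P(x) = 1, Q(x) = x, R(x) = -x - 3, and match powers of x.
Initial conditions: a_0 = 2, a_1 = -2.
Setting the coefficient of each power of x to zero and solving order by order (substituting the coefficients already found):
  x^0: 2 a_2 - 3 a_0 = 0  ->  2 a_2 = 3 a_0 = 6  ->  a_2 = 3
  x^1: 6 a_3 - 2 a_1 - a_0 = 0  ->  6 a_3 = 2 a_1 + a_0 = -2  ->  a_3 = -1/3
  x^2: 12 a_4 - a_2 - a_1 = 0  ->  12 a_4 = a_2 + a_1 = 1  ->  a_4 = 1/12
  x^3: 20 a_5 - a_2 = 0  ->  20 a_5 = a_2 = 3  ->  a_5 = 3/20
Truncated series: y(x) = 2 - 2 x + 3 x^2 - (1/3) x^3 + (1/12) x^4 + (3/20) x^5 + O(x^6).

a_0 = 2; a_1 = -2; a_2 = 3; a_3 = -1/3; a_4 = 1/12; a_5 = 3/20


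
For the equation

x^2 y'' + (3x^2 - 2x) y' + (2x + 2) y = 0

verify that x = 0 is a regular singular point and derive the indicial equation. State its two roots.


Divide by x^2 to reach normal form y'' + P_1(x) y' + P_2(x) y = 0 with P_1(x) = 3 - 2/x and P_2(x) = 2/x + 2/x^2.
x = 0 is a singular point because the y'-coefficient 3 - 2/x has a pole at x = 0 and the y-coefficient 2/x + 2/x^2 has a pole at x = 0.
It is a regular singular point because x P_1(x) = p(x) = 3x - 2 and x^2 P_2(x) = q(x) = 2x + 2 are polynomials, hence analytic at x = 0.
p(0) = -2,  q(0) = 2.
Indicial equation: r(r-1) + p(0) r + q(0) = 0, i.e. r^2 + (p(0) - 1) r + q(0) = 0, i.e. r^2 - 3 r + 2 = 0.
Discriminant: (-3)^2 - 4(2) = 1, so r = (3 ± 1)/2.
Solving: r_1 = 2, r_2 = 1.

indicial: r^2 - 3 r + 2 = 0; roots r_1 = 2, r_2 = 1


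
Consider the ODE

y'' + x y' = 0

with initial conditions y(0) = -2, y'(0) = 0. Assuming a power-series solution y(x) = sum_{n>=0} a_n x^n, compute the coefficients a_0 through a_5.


Ansatz: y(x) = sum_{n>=0} a_n x^n, so y'(x) = sum_{n>=1} n a_n x^(n-1) and y''(x) = sum_{n>=2} n(n-1) a_n x^(n-2).
Substitute into P(x) y'' + Q(x) y' + R(x) y = 0 with P(x) = 1, Q(x) = x, R(x) = 0, and match powers of x.
Initial conditions: a_0 = -2, a_1 = 0.
Setting the coefficient of each power of x to zero and solving order by order (substituting the coefficients already found):
  x^0: 2 a_2 = 0  ->  a_2 = 0
  x^1: 6 a_3 + a_1 = 0  ->  6 a_3 = -a_1 = 0  ->  a_3 = 0
  x^2: 12 a_4 + 2 a_2 = 0  ->  12 a_4 = -2 a_2 = 0  ->  a_4 = 0
  x^3: 20 a_5 + 3 a_3 = 0  ->  20 a_5 = -3 a_3 = 0  ->  a_5 = 0
Truncated series: y(x) = -2 + O(x^6).

a_0 = -2; a_1 = 0; a_2 = 0; a_3 = 0; a_4 = 0; a_5 = 0


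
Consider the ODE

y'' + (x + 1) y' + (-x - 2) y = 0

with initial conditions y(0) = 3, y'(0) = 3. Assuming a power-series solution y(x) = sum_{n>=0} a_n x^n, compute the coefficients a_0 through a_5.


Ansatz: y(x) = sum_{n>=0} a_n x^n, so y'(x) = sum_{n>=1} n a_n x^(n-1) and y''(x) = sum_{n>=2} n(n-1) a_n x^(n-2).
Substitute into P(x) y'' + Q(x) y' + R(x) y = 0 with P(x) = 1, Q(x) = x + 1, R(x) = -x - 2, and match powers of x.
Initial conditions: a_0 = 3, a_1 = 3.
Setting the coefficient of each power of x to zero and solving order by order (substituting the coefficients already found):
  x^0: 2 a_2 + a_1 - 2 a_0 = 0  ->  2 a_2 = -a_1 + 2 a_0 = 3  ->  a_2 = 3/2
  x^1: 6 a_3 + 2 a_2 - a_1 - a_0 = 0  ->  6 a_3 = -2 a_2 + a_1 + a_0 = 3  ->  a_3 = 1/2
  x^2: 12 a_4 + 3 a_3 - a_1 = 0  ->  12 a_4 = -3 a_3 + a_1 = 3/2  ->  a_4 = 1/8
  x^3: 20 a_5 + 4 a_4 + a_3 - a_2 = 0  ->  20 a_5 = -4 a_4 - a_3 + a_2 = 1/2  ->  a_5 = 1/40
Truncated series: y(x) = 3 + 3 x + (3/2) x^2 + (1/2) x^3 + (1/8) x^4 + (1/40) x^5 + O(x^6).

a_0 = 3; a_1 = 3; a_2 = 3/2; a_3 = 1/2; a_4 = 1/8; a_5 = 1/40


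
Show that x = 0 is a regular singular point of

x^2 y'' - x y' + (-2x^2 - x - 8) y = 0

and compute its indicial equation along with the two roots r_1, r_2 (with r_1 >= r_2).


Divide by x^2 to reach normal form y'' + P_1(x) y' + P_2(x) y = 0 with P_1(x) = -1/x and P_2(x) = -2 - 1/x - 8/x^2.
x = 0 is a singular point because the y'-coefficient -1/x has a pole at x = 0 and the y-coefficient -2 - 1/x - 8/x^2 has a pole at x = 0.
It is a regular singular point because x P_1(x) = p(x) = -1 and x^2 P_2(x) = q(x) = -2x^2 - x - 8 are polynomials, hence analytic at x = 0.
p(0) = -1,  q(0) = -8.
Indicial equation: r(r-1) + p(0) r + q(0) = 0, i.e. r^2 + (p(0) - 1) r + q(0) = 0, i.e. r^2 - 2 r - 8 = 0.
Discriminant: (-2)^2 - 4(-8) = 36, so r = (2 ± 6)/2.
Solving: r_1 = 4, r_2 = -2.

indicial: r^2 - 2 r - 8 = 0; roots r_1 = 4, r_2 = -2


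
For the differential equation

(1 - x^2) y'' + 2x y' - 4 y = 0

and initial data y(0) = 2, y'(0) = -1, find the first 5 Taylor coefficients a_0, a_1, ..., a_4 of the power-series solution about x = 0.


Ansatz: y(x) = sum_{n>=0} a_n x^n, so y'(x) = sum_{n>=1} n a_n x^(n-1) and y''(x) = sum_{n>=2} n(n-1) a_n x^(n-2).
Substitute into P(x) y'' + Q(x) y' + R(x) y = 0 with P(x) = 1 - x^2, Q(x) = 2x, R(x) = -4, and match powers of x.
Initial conditions: a_0 = 2, a_1 = -1.
Setting the coefficient of each power of x to zero and solving order by order (substituting the coefficients already found):
  x^0: 2 a_2 - 4 a_0 = 0  ->  2 a_2 = 4 a_0 = 8  ->  a_2 = 4
  x^1: 6 a_3 - 2 a_1 = 0  ->  6 a_3 = 2 a_1 = -2  ->  a_3 = -1/3
  x^2: 12 a_4 - 2 a_2 = 0  ->  12 a_4 = 2 a_2 = 8  ->  a_4 = 2/3
Truncated series: y(x) = 2 - x + 4 x^2 - (1/3) x^3 + (2/3) x^4 + O(x^5).

a_0 = 2; a_1 = -1; a_2 = 4; a_3 = -1/3; a_4 = 2/3


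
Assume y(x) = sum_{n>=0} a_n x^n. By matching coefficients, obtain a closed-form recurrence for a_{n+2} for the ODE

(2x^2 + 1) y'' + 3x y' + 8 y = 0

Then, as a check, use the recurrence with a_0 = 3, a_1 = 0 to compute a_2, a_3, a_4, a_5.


Substitute y = sum_n a_n x^n.
(1 + 2 x^2) y'' contributes (n+2)(n+1) a_{n+2} + 2 n(n-1) a_n at x^n.
3 x y'(x) contributes 3 n a_n at x^n.
8 y(x) contributes 8 a_n at x^n.
Matching x^n: (n+2)(n+1) a_{n+2} + (2 n(n-1) + 3 n + 8) a_n = 0.
Thus a_{n+2} = (-2 n(n-1) - 3 n - 8) / ((n+1)(n+2)) * a_n.

Check with a_0 = 3, a_1 = 0 (apply the recurrence for n = 0, 1, 2, 3): a_0 = 3, a_1 = 0, a_2 = -12, a_3 = 0, a_4 = 18, a_5 = 0.

a_(n+2) = (-2 n(n-1) - 3 n - 8) / ((n+1)(n+2)) * a_n; check: a_0 = 3, a_1 = 0, a_2 = -12, a_3 = 0, a_4 = 18, a_5 = 0


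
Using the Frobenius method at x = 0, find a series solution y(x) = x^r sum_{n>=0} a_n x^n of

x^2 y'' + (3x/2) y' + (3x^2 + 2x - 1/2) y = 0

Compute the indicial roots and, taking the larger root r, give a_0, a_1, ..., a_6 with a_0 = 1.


Write in Frobenius form y'' + (p(x)/x) y' + (q(x)/x^2) y = 0:
  p(x) = 3/2,  q(x) = 3x^2 + 2x - 1/2.
Indicial equation: r(r-1) + (3/2) r + (-1/2) = 0 -> roots r_1 = 1/2, r_2 = -1.
Take r = r_1 = 1/2. Let y(x) = x^r sum_{n>=0} a_n x^n with a_0 = 1.
Substitute y = x^r sum a_n x^n and match x^{r+n}. The recurrence is
  D(n) a_n + 2 a_{n-1} + 3 a_{n-2} = 0,  where D(n) = (r+n)(r+n-1) + (3/2)(r+n) + (-1/2).
  a_n = [-2 a_{n-1} - 3 a_{n-2}] / D(n).
Since the indicial polynomial factors as (r - r_1)(r - r_2), D(n) = (r_1 + n - r_1)(r_1 + n - r_2) = n(n + 3/2).
Evaluating step by step (a_0 = 1):
  n = 1: D(1) = 1(1 + 3/2) = 5/2; numerator = -2(1) = -2; a_1 = (-2)/(5/2) = -4/5
  n = 2: D(2) = 2(2 + 3/2) = 7; numerator = -2(-4/5) - 3(1) = -7/5; a_2 = (-7/5)/(7) = -1/5
  n = 3: D(3) = 3(3 + 3/2) = 27/2; numerator = -2(-1/5) - 3(-4/5) = 14/5; a_3 = (14/5)/(27/2) = 28/135
  n = 4: D(4) = 4(4 + 3/2) = 22; numerator = -2(28/135) - 3(-1/5) = 5/27; a_4 = (5/27)/(22) = 5/594
  n = 5: D(5) = 5(5 + 3/2) = 65/2; numerator = -2(5/594) - 3(28/135) = -949/1485; a_5 = (-949/1485)/(65/2) = -146/7425
  n = 6: D(6) = 6(6 + 3/2) = 45; numerator = -2(-146/7425) - 3(5/594) = 19/1350; a_6 = (19/1350)/(45) = 19/60750

r = 1/2; a_0 = 1; a_1 = -4/5; a_2 = -1/5; a_3 = 28/135; a_4 = 5/594; a_5 = -146/7425; a_6 = 19/60750


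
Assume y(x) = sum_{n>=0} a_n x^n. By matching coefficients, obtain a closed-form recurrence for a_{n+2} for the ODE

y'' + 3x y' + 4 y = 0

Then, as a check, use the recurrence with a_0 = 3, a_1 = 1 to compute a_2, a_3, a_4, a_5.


Substitute y = sum_n a_n x^n.
y''(x) has coefficient (n+2)(n+1) a_{n+2} at x^n;
3 x y'(x) has coefficient 3 n a_n at x^n (shift);
4 y(x) has coefficient 4 a_n at x^n.
Matching x^n: (n+2)(n+1) a_{n+2} + (3n + 4) a_n = 0.
Thus a_{n+2} = (-3n - 4) / ((n+1)(n+2)) * a_n.

Check with a_0 = 3, a_1 = 1 (apply the recurrence for n = 0, 1, 2, 3): a_0 = 3, a_1 = 1, a_2 = -6, a_3 = -7/6, a_4 = 5, a_5 = 91/120.

a_(n+2) = (-3n - 4) / ((n+1)(n+2)) * a_n; check: a_0 = 3, a_1 = 1, a_2 = -6, a_3 = -7/6, a_4 = 5, a_5 = 91/120


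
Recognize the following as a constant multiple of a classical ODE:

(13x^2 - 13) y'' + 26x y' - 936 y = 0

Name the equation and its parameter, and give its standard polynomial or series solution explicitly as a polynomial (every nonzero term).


All three coefficients share the factor -13; dividing through by -13 gives  (1 - x^2) y'' - 2x y' + 72 y = 0.
This matches the Legendre equation (1 - x^2) y'' - 2x y' + n(n+1) y = 0 (note the -2x y' term) with n(n+1) = 72, so n = 8; the polynomial solution is P_8(x).
With y = sum_k a_k x^k, matching x^k gives (k+2)(k+1) a_{k+2} = [k(k+1) - n(n+1)] a_k = (k - 8)(k + 9) a_k. The right side vanishes at k = 8, so the series with the parity of 8 terminates at degree 8.
Standard normalization (P_n(1) = 1): leading coefficient (2n)!/(2^n (n!)^2) = 20922789888000/(256*1625702400) = 6435/128, so a_8 = 6435/128. Work downward with a_k = (k+1)(k+2) a_{k+2} / ((k - 8)(k + 9)):
  a_6 = (7)(8)(6435/128) / ((6 - 8)(6 + 9)) = (45045/16)/(-30) = -3003/32
  a_4 = (5)(6)(-3003/32) / ((4 - 8)(4 + 9)) = (-45045/16)/(-52) = 3465/64
  a_2 = (3)(4)(3465/64) / ((2 - 8)(2 + 9)) = (10395/16)/(-66) = -315/32
  a_0 = (1)(2)(-315/32) / ((0 - 8)(0 + 9)) = (-315/16)/(-72) = 35/128
Hence P_8(x) = 6435 x^8/128 - 3003 x^6/32 + 3465 x^4/64 - 315 x^2/32 + 35/128.

P_8(x); series = 6435 x^8/128 - 3003 x^6/32 + 3465 x^4/64 - 315 x^2/32 + 35/128


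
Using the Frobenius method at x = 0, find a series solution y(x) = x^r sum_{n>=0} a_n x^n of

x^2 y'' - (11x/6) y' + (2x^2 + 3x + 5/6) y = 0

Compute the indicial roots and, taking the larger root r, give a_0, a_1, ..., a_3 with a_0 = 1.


Write in Frobenius form y'' + (p(x)/x) y' + (q(x)/x^2) y = 0:
  p(x) = -11/6,  q(x) = 2x^2 + 3x + 5/6.
Indicial equation: r(r-1) + (-11/6) r + (5/6) = 0 -> roots r_1 = 5/2, r_2 = 1/3.
Take r = r_1 = 5/2. Let y(x) = x^r sum_{n>=0} a_n x^n with a_0 = 1.
Substitute y = x^r sum a_n x^n and match x^{r+n}. The recurrence is
  D(n) a_n + 3 a_{n-1} + 2 a_{n-2} = 0,  where D(n) = (r+n)(r+n-1) + (-11/6)(r+n) + (5/6).
  a_n = [-3 a_{n-1} - 2 a_{n-2}] / D(n).
Since the indicial polynomial factors as (r - r_1)(r - r_2), D(n) = (r_1 + n - r_1)(r_1 + n - r_2) = n(n + 13/6).
Evaluating step by step (a_0 = 1):
  n = 1: D(1) = 1(1 + 13/6) = 19/6; numerator = -3(1) = -3; a_1 = (-3)/(19/6) = -18/19
  n = 2: D(2) = 2(2 + 13/6) = 25/3; numerator = -3(-18/19) - 2(1) = 16/19; a_2 = (16/19)/(25/3) = 48/475
  n = 3: D(3) = 3(3 + 13/6) = 31/2; numerator = -3(48/475) - 2(-18/19) = 756/475; a_3 = (756/475)/(31/2) = 1512/14725

r = 5/2; a_0 = 1; a_1 = -18/19; a_2 = 48/475; a_3 = 1512/14725


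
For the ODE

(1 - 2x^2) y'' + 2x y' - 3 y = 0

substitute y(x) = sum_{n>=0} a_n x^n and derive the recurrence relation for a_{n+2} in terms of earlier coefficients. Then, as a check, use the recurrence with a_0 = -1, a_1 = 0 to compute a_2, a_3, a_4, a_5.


Substitute y = sum_n a_n x^n.
(1 - 2 x^2) y'' contributes (n+2)(n+1) a_{n+2} - 2 n(n-1) a_n at x^n.
2 x y'(x) contributes 2 n a_n at x^n.
-3 y(x) contributes -3 a_n at x^n.
Matching x^n: (n+2)(n+1) a_{n+2} + (-2 n(n-1) + 2 n - 3) a_n = 0.
Thus a_{n+2} = (2 n(n-1) - 2 n + 3) / ((n+1)(n+2)) * a_n.

Check with a_0 = -1, a_1 = 0 (apply the recurrence for n = 0, 1, 2, 3): a_0 = -1, a_1 = 0, a_2 = -3/2, a_3 = 0, a_4 = -3/8, a_5 = 0.

a_(n+2) = (2 n(n-1) - 2 n + 3) / ((n+1)(n+2)) * a_n; check: a_0 = -1, a_1 = 0, a_2 = -3/2, a_3 = 0, a_4 = -3/8, a_5 = 0
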